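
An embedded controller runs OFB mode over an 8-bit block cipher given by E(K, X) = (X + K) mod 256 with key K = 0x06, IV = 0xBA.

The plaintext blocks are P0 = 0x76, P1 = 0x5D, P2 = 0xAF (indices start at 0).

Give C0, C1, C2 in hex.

C0 = 0xB6, C1 = 0x9B, C2 = 0x63

OFB encryption: S_i = E(K, S_{i−1}) with S_{−1} = IV; C_i = P_i ⊕ S_i.
C0: S = E(K, 0xBA) = 0xC0; 0x76 ⊕ 0xC0 = 0xB6.
C1: S = E(K, 0xC0) = 0xC6; 0x5D ⊕ 0xC6 = 0x9B.
C2: S = E(K, 0xC6) = 0xCC; 0xAF ⊕ 0xCC = 0x63.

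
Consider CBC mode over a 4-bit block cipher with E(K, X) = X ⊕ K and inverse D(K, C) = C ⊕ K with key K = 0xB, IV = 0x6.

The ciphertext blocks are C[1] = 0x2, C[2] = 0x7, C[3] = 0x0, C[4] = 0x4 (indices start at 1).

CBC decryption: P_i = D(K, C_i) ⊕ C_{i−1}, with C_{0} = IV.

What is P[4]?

P[4]: D(K, 0x4) = 0xF; 0xF ⊕ 0x0 = 0xF.

P[4] = 0xF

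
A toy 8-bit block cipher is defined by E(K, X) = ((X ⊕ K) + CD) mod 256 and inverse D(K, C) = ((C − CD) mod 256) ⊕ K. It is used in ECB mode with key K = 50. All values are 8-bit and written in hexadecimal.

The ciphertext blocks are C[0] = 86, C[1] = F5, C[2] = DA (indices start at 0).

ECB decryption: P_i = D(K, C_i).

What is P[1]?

P[1] = 78

P[1]: D(K, F5) = 78.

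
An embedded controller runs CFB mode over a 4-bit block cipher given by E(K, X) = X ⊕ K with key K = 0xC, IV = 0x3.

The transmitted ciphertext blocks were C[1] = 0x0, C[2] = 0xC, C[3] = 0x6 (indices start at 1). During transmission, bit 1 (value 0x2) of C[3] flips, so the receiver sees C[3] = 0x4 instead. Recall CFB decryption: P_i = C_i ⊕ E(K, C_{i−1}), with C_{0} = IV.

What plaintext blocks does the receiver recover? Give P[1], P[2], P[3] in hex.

Only C[3] changed, to 0x4. In CFB, a change in C_i flips the same bit in P_i and garbles P_{i+1}. Decrypting the received ciphertext:
P[1]: E(K, 0x3) = 0xF; 0x0 ⊕ 0xF = 0xF.
P[2]: E(K, 0x0) = 0xC; 0xC ⊕ 0xC = 0x0.
P[3]: E(K, 0xC) = 0x0; 0x4 ⊕ 0x0 = 0x4.
Blocks that differ from the original plaintext: P[3].

P[1] = 0xF, P[2] = 0x0, P[3] = 0x4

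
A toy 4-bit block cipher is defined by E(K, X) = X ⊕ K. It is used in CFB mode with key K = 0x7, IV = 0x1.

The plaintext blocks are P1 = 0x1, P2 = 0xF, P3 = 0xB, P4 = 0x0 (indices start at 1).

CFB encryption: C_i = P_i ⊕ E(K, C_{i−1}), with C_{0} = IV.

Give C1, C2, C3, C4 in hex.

C1: E(K, 0x1) = 0x6; 0x1 ⊕ 0x6 = 0x7.
C2: E(K, 0x7) = 0x0; 0xF ⊕ 0x0 = 0xF.
C3: E(K, 0xF) = 0x8; 0xB ⊕ 0x8 = 0x3.
C4: E(K, 0x3) = 0x4; 0x0 ⊕ 0x4 = 0x4.

C1 = 0x7, C2 = 0xF, C3 = 0x3, C4 = 0x4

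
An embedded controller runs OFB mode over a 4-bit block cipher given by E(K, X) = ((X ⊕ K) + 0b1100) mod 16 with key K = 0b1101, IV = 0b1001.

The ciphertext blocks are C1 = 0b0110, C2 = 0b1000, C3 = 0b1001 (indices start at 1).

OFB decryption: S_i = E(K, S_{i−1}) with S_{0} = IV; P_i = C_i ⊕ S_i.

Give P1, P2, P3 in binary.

P1: S = E(K, 0b1001) = 0b0000; 0b0110 ⊕ 0b0000 = 0b0110.
P2: S = E(K, 0b0000) = 0b1001; 0b1000 ⊕ 0b1001 = 0b0001.
P3: S = E(K, 0b1001) = 0b0000; 0b1001 ⊕ 0b0000 = 0b1001.

P1 = 0b0110, P2 = 0b0001, P3 = 0b1001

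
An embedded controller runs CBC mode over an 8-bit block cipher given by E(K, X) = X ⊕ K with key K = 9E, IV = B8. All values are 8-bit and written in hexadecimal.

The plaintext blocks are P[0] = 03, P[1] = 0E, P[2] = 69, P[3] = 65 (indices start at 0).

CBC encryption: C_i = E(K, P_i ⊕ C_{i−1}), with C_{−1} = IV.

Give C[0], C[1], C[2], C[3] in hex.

C[0]: P[0] ⊕ B8 = BB; E(K, BB) = 25.
C[1]: P[1] ⊕ 25 = 2B; E(K, 2B) = B5.
C[2]: P[2] ⊕ B5 = DC; E(K, DC) = 42.
C[3]: P[3] ⊕ 42 = 27; E(K, 27) = B9.

C[0] = 25, C[1] = B5, C[2] = 42, C[3] = B9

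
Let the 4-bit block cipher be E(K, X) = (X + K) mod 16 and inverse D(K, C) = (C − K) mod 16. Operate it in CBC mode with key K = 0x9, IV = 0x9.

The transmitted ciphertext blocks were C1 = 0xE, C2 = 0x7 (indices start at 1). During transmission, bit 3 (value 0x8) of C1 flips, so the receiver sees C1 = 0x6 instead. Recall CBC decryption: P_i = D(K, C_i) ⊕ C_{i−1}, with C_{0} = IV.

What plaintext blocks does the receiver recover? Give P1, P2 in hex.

Only C1 changed, to 0x6. In CBC, a change in C_i garbles P_i and flips the same bit in P_{i+1}. Decrypting the received ciphertext:
P1: D(K, 0x6) = 0xD; 0xD ⊕ 0x9 = 0x4.
P2: D(K, 0x7) = 0xE; 0xE ⊕ 0x6 = 0x8.
Blocks that differ from the original plaintext: P1, P2.

P1 = 0x4, P2 = 0x8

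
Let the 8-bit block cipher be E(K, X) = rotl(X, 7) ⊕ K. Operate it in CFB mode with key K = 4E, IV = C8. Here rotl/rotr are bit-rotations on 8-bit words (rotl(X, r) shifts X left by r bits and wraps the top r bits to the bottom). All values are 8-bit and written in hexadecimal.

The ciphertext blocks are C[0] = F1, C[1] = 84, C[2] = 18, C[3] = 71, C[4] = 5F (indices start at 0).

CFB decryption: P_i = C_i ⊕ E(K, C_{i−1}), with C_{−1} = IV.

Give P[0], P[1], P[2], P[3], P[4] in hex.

P[0] = DB, P[1] = 32, P[2] = 14, P[3] = 33, P[4] = A9

P[0]: E(K, C8) = 2A; F1 ⊕ 2A = DB.
P[1]: E(K, F1) = B6; 84 ⊕ B6 = 32.
P[2]: E(K, 84) = 0C; 18 ⊕ 0C = 14.
P[3]: E(K, 18) = 42; 71 ⊕ 42 = 33.
P[4]: E(K, 71) = F6; 5F ⊕ F6 = A9.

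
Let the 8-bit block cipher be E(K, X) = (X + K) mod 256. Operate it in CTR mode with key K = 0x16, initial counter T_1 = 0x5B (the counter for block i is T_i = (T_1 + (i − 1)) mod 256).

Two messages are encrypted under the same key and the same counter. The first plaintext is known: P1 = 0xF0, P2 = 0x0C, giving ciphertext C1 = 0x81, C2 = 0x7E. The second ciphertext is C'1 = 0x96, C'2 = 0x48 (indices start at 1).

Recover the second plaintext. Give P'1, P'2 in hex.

P'1 = 0xE7, P'2 = 0x3A

In CTR with a reused counter, both messages share the same keystream S_i, so C_i ⊕ C'_i = P_i ⊕ P'_i and thus P'_i = P_i ⊕ C_i ⊕ C'_i.
P'1: 0xF0 ⊕ 0x81 ⊕ 0x96 = 0xE7.
P'2: 0x0C ⊕ 0x7E ⊕ 0x48 = 0x3A.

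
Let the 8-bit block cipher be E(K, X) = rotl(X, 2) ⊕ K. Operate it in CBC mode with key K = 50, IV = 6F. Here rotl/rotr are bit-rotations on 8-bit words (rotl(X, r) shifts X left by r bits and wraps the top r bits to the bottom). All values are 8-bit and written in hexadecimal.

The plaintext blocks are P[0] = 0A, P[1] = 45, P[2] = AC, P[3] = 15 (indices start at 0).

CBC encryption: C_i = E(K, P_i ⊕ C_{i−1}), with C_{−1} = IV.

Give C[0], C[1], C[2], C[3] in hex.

C[0] = C5, C[1] = 52, C[2] = AB, C[3] = AA

C[0]: P[0] ⊕ 6F = 65; E(K, 65) = C5.
C[1]: P[1] ⊕ C5 = 80; E(K, 80) = 52.
C[2]: P[2] ⊕ 52 = FE; E(K, FE) = AB.
C[3]: P[3] ⊕ AB = BE; E(K, BE) = AA.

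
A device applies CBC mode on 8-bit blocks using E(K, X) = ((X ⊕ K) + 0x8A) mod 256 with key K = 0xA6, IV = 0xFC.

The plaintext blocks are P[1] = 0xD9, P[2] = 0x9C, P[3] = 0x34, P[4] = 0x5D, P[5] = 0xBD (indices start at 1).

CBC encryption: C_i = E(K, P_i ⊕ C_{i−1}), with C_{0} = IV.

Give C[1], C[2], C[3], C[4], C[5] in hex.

C[1]: P[1] ⊕ 0xFC = 0x25; E(K, 0x25) = 0x0D.
C[2]: P[2] ⊕ 0x0D = 0x91; E(K, 0x91) = 0xC1.
C[3]: P[3] ⊕ 0xC1 = 0xF5; E(K, 0xF5) = 0xDD.
C[4]: P[4] ⊕ 0xDD = 0x80; E(K, 0x80) = 0xB0.
C[5]: P[5] ⊕ 0xB0 = 0x0D; E(K, 0x0D) = 0x35.

C[1] = 0x0D, C[2] = 0xC1, C[3] = 0xDD, C[4] = 0xB0, C[5] = 0x35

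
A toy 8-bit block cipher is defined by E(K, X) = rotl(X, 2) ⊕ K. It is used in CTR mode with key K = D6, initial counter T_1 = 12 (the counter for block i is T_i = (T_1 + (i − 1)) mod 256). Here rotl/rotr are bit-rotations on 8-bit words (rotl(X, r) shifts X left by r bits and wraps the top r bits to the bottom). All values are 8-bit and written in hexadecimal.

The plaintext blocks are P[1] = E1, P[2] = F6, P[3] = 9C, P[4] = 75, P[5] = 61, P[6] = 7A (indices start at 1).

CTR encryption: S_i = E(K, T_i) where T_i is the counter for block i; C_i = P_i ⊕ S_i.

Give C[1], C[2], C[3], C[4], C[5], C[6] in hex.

C[1] = 7F, C[2] = 6C, C[3] = 1A, C[4] = F7, C[5] = EF, C[6] = F0

C[1]: T = 12, S = E(K, T) = 9E; E1 ⊕ 9E = 7F.
C[2]: T = 13, S = E(K, T) = 9A; F6 ⊕ 9A = 6C.
C[3]: T = 14, S = E(K, T) = 86; 9C ⊕ 86 = 1A.
C[4]: T = 15, S = E(K, T) = 82; 75 ⊕ 82 = F7.
C[5]: T = 16, S = E(K, T) = 8E; 61 ⊕ 8E = EF.
C[6]: T = 17, S = E(K, T) = 8A; 7A ⊕ 8A = F0.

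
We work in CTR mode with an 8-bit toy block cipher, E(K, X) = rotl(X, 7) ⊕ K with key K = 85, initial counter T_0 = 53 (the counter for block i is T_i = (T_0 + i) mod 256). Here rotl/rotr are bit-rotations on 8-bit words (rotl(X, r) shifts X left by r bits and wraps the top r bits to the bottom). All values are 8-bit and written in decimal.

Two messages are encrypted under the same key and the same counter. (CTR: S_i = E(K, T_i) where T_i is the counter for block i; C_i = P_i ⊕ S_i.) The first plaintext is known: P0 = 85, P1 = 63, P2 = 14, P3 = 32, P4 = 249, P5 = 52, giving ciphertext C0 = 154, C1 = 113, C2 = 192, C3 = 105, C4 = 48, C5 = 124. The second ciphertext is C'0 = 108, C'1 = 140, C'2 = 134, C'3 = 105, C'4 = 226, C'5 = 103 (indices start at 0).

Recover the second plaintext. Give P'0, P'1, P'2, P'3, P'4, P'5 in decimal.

P'0 = 163, P'1 = 194, P'2 = 72, P'3 = 32, P'4 = 43, P'5 = 47

In CTR with a reused counter, both messages share the same keystream S_i, so C_i ⊕ C'_i = P_i ⊕ P'_i and thus P'_i = P_i ⊕ C_i ⊕ C'_i.
P'0: 85 ⊕ 154 ⊕ 108 = 163.
P'1: 63 ⊕ 113 ⊕ 140 = 194.
P'2: 14 ⊕ 192 ⊕ 134 = 72.
P'3: 32 ⊕ 105 ⊕ 105 = 32.
P'4: 249 ⊕ 48 ⊕ 226 = 43.
P'5: 52 ⊕ 124 ⊕ 103 = 47.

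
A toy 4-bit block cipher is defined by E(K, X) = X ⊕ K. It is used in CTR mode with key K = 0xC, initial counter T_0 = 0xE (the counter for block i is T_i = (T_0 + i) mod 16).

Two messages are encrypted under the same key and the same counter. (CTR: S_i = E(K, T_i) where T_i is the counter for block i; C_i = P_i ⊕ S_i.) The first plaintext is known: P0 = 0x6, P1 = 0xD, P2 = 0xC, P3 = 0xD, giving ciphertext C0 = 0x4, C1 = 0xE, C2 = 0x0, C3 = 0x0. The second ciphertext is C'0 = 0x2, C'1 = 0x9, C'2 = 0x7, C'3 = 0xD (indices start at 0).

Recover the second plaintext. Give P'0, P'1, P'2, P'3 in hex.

In CTR with a reused counter, both messages share the same keystream S_i, so C_i ⊕ C'_i = P_i ⊕ P'_i and thus P'_i = P_i ⊕ C_i ⊕ C'_i.
P'0: 0x6 ⊕ 0x4 ⊕ 0x2 = 0x0.
P'1: 0xD ⊕ 0xE ⊕ 0x9 = 0xA.
P'2: 0xC ⊕ 0x0 ⊕ 0x7 = 0xB.
P'3: 0xD ⊕ 0x0 ⊕ 0xD = 0x0.

P'0 = 0x0, P'1 = 0xA, P'2 = 0xB, P'3 = 0x0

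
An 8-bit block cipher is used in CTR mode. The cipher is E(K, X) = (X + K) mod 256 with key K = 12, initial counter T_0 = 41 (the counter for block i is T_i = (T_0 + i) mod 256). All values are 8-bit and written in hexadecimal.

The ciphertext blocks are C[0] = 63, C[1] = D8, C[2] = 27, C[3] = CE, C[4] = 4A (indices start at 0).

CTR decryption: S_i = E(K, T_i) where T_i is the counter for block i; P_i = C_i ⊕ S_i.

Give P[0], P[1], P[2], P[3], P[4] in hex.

P[0] = 30, P[1] = 8C, P[2] = 72, P[3] = 98, P[4] = 1D

P[0]: T = 41, S = E(K, T) = 53; 63 ⊕ 53 = 30.
P[1]: T = 42, S = E(K, T) = 54; D8 ⊕ 54 = 8C.
P[2]: T = 43, S = E(K, T) = 55; 27 ⊕ 55 = 72.
P[3]: T = 44, S = E(K, T) = 56; CE ⊕ 56 = 98.
P[4]: T = 45, S = E(K, T) = 57; 4A ⊕ 57 = 1D.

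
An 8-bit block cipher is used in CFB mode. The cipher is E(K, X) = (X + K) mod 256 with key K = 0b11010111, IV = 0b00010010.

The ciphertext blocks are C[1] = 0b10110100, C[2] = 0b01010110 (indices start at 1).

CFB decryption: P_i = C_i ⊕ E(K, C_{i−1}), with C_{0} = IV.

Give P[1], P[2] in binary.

P[1] = 0b01011101, P[2] = 0b11011101

P[1]: E(K, 0b00010010) = 0b11101001; 0b10110100 ⊕ 0b11101001 = 0b01011101.
P[2]: E(K, 0b10110100) = 0b10001011; 0b01010110 ⊕ 0b10001011 = 0b11011101.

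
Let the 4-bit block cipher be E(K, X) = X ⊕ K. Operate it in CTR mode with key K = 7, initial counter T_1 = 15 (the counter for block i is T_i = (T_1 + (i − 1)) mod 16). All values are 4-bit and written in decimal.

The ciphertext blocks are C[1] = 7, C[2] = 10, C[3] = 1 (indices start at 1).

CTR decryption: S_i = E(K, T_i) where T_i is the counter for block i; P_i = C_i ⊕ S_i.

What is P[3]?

P[3]: T = 1, S = E(K, T) = 6; 1 ⊕ 6 = 7.

P[3] = 7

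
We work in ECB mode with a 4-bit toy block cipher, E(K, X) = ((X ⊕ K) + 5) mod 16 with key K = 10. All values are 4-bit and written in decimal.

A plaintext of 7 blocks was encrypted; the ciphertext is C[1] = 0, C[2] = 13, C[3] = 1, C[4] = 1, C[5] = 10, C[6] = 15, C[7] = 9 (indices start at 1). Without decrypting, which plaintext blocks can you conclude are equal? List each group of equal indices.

P[3] = P[4]

ECB encrypts each block independently with the same key, so equal ciphertext blocks imply equal plaintext blocks.
C[3] = C[4] = 1, so P[3] = P[4].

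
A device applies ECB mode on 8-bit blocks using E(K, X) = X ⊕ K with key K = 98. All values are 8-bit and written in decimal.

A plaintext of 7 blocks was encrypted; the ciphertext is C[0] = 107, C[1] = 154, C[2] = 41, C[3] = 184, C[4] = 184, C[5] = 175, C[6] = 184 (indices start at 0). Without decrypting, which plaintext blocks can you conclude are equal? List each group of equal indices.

P[3] = P[4] = P[6]

ECB encrypts each block independently with the same key, so equal ciphertext blocks imply equal plaintext blocks.
C[3] = C[4] = C[6] = 184, so P[3] = P[4] = P[6].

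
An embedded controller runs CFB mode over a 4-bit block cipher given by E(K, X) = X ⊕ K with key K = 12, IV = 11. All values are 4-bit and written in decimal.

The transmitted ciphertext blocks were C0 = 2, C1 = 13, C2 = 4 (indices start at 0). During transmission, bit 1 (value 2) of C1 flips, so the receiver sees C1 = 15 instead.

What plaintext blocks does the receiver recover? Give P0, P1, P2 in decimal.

CFB decryption: P_i = C_i ⊕ E(K, C_{i−1}), with C_{−1} = IV.
Only C1 changed, to 15. In CFB, a change in C_i flips the same bit in P_i and garbles P_{i+1}. Decrypting the received ciphertext:
P0: E(K, 11) = 7; 2 ⊕ 7 = 5.
P1: E(K, 2) = 14; 15 ⊕ 14 = 1.
P2: E(K, 15) = 3; 4 ⊕ 3 = 7.
Blocks that differ from the original plaintext: P1, P2.

P0 = 5, P1 = 1, P2 = 7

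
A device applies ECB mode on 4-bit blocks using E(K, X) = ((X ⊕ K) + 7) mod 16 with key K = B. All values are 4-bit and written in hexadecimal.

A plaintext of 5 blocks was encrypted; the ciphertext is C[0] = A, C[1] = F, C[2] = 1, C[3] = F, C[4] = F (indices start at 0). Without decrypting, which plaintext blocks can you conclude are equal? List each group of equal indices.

P[1] = P[3] = P[4]

ECB encrypts each block independently with the same key, so equal ciphertext blocks imply equal plaintext blocks.
C[1] = C[3] = C[4] = F, so P[1] = P[3] = P[4].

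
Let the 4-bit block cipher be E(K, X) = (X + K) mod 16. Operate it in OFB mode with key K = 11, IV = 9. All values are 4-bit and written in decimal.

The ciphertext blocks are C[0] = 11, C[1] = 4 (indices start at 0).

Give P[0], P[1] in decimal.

OFB decryption: S_i = E(K, S_{i−1}) with S_{−1} = IV; P_i = C_i ⊕ S_i.
P[0]: S = E(K, 9) = 4; 11 ⊕ 4 = 15.
P[1]: S = E(K, 4) = 15; 4 ⊕ 15 = 11.

P[0] = 15, P[1] = 11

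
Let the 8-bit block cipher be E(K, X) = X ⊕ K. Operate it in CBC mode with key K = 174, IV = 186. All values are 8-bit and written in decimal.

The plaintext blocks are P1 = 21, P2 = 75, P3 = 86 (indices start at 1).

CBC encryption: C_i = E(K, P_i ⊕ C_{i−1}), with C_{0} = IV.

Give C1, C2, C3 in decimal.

C1 = 1, C2 = 228, C3 = 28

C1: P1 ⊕ 186 = 175; E(K, 175) = 1.
C2: P2 ⊕ 1 = 74; E(K, 74) = 228.
C3: P3 ⊕ 228 = 178; E(K, 178) = 28.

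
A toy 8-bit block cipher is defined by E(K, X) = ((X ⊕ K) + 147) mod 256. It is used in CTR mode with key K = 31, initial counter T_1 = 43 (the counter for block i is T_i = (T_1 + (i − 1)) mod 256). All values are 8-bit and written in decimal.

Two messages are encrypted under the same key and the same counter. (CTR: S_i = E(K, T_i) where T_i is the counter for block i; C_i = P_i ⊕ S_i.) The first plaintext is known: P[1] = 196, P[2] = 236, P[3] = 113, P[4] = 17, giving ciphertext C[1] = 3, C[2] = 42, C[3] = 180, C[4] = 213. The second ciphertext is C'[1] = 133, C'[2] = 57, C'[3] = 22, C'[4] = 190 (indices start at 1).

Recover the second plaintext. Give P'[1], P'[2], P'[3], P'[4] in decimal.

P'[1] = 66, P'[2] = 255, P'[3] = 211, P'[4] = 122

In CTR with a reused counter, both messages share the same keystream S_i, so C_i ⊕ C'_i = P_i ⊕ P'_i and thus P'_i = P_i ⊕ C_i ⊕ C'_i.
P'[1]: 196 ⊕ 3 ⊕ 133 = 66.
P'[2]: 236 ⊕ 42 ⊕ 57 = 255.
P'[3]: 113 ⊕ 180 ⊕ 22 = 211.
P'[4]: 17 ⊕ 213 ⊕ 190 = 122.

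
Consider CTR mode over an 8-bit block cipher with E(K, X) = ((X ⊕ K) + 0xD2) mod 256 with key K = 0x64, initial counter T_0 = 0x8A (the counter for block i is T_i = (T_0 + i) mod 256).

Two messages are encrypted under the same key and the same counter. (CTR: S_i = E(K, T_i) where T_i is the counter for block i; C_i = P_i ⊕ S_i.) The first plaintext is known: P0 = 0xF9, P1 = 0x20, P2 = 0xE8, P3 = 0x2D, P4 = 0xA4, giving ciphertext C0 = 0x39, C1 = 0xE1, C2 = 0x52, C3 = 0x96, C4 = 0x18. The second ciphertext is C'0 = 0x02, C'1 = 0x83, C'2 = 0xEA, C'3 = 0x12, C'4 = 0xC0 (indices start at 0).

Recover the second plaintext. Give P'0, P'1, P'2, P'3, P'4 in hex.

P'0 = 0xC2, P'1 = 0x42, P'2 = 0x50, P'3 = 0xA9, P'4 = 0x7C

In CTR with a reused counter, both messages share the same keystream S_i, so C_i ⊕ C'_i = P_i ⊕ P'_i and thus P'_i = P_i ⊕ C_i ⊕ C'_i.
P'0: 0xF9 ⊕ 0x39 ⊕ 0x02 = 0xC2.
P'1: 0x20 ⊕ 0xE1 ⊕ 0x83 = 0x42.
P'2: 0xE8 ⊕ 0x52 ⊕ 0xEA = 0x50.
P'3: 0x2D ⊕ 0x96 ⊕ 0x12 = 0xA9.
P'4: 0xA4 ⊕ 0x18 ⊕ 0xC0 = 0x7C.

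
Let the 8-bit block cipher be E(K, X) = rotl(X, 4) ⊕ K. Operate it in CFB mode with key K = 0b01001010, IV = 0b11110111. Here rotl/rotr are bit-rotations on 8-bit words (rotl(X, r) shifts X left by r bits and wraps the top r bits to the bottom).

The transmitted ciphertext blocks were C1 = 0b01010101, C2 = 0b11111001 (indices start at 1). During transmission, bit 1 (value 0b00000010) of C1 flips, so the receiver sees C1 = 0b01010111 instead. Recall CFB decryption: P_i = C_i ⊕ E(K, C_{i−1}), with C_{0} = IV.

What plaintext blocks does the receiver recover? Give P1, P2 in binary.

P1 = 0b01100010, P2 = 0b11000110

Only C1 changed, to 0b01010111. In CFB, a change in C_i flips the same bit in P_i and garbles P_{i+1}. Decrypting the received ciphertext:
P1: E(K, 0b11110111) = 0b00110101; 0b01010111 ⊕ 0b00110101 = 0b01100010.
P2: E(K, 0b01010111) = 0b00111111; 0b11111001 ⊕ 0b00111111 = 0b11000110.
Blocks that differ from the original plaintext: P1, P2.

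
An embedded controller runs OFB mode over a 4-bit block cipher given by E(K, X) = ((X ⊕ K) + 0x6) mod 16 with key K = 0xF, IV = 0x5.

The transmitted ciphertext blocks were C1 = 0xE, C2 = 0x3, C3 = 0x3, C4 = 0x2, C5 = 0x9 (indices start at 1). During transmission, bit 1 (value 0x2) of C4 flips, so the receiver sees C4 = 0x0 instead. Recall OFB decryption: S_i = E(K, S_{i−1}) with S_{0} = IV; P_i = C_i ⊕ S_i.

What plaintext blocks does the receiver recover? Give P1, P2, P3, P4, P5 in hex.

P1 = 0xE, P2 = 0x6, P3 = 0x3, P4 = 0x5, P5 = 0x9

Only C4 changed, to 0x0. In OFB, a change in C_i flips the same bit in P_i only; the keystream is unaffected. Decrypting the received ciphertext:
P1: S = E(K, 0x5) = 0x0; 0xE ⊕ 0x0 = 0xE.
P2: S = E(K, 0x0) = 0x5; 0x3 ⊕ 0x5 = 0x6.
P3: S = E(K, 0x5) = 0x0; 0x3 ⊕ 0x0 = 0x3.
P4: S = E(K, 0x0) = 0x5; 0x0 ⊕ 0x5 = 0x5.
P5: S = E(K, 0x5) = 0x0; 0x9 ⊕ 0x0 = 0x9.
Blocks that differ from the original plaintext: P4.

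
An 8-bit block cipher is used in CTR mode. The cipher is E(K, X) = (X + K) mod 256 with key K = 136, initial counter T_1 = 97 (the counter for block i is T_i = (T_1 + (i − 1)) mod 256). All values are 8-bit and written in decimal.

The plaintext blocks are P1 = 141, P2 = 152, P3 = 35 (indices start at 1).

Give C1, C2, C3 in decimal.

CTR encryption: S_i = E(K, T_i) where T_i is the counter for block i; C_i = P_i ⊕ S_i.
C1: T = 97, S = E(K, T) = 233; 141 ⊕ 233 = 100.
C2: T = 98, S = E(K, T) = 234; 152 ⊕ 234 = 114.
C3: T = 99, S = E(K, T) = 235; 35 ⊕ 235 = 200.

C1 = 100, C2 = 114, C3 = 200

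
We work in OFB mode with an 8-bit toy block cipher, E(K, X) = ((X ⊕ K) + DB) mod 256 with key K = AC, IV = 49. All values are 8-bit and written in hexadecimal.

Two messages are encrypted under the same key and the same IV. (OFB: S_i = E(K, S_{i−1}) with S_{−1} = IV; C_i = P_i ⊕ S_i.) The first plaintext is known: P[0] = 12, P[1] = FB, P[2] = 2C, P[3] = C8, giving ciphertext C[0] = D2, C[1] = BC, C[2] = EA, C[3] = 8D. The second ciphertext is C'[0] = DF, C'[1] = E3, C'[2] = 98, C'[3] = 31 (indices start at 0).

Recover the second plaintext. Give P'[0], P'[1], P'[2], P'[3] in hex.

In OFB with a reused IV, both messages share the same keystream S_i, so C_i ⊕ C'_i = P_i ⊕ P'_i and thus P'_i = P_i ⊕ C_i ⊕ C'_i.
P'[0]: 12 ⊕ D2 ⊕ DF = 1F.
P'[1]: FB ⊕ BC ⊕ E3 = A4.
P'[2]: 2C ⊕ EA ⊕ 98 = 5E.
P'[3]: C8 ⊕ 8D ⊕ 31 = 74.

P'[0] = 1F, P'[1] = A4, P'[2] = 5E, P'[3] = 74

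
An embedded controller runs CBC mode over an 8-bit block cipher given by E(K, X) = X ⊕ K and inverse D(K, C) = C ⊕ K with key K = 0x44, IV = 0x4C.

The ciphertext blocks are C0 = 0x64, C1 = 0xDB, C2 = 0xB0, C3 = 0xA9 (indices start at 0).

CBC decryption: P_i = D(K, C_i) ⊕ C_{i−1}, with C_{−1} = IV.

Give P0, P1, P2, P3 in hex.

P0 = 0x6C, P1 = 0xFB, P2 = 0x2F, P3 = 0x5D

P0: D(K, 0x64) = 0x20; 0x20 ⊕ 0x4C = 0x6C.
P1: D(K, 0xDB) = 0x9F; 0x9F ⊕ 0x64 = 0xFB.
P2: D(K, 0xB0) = 0xF4; 0xF4 ⊕ 0xDB = 0x2F.
P3: D(K, 0xA9) = 0xED; 0xED ⊕ 0xB0 = 0x5D.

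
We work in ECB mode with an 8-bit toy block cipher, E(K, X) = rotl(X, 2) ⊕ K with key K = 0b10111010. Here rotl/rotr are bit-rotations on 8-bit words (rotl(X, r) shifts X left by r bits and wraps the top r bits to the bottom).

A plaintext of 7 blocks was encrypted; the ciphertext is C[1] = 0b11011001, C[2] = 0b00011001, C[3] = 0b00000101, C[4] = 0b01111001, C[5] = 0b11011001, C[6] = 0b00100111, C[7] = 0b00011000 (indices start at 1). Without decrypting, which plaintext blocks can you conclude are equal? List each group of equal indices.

P[1] = P[5]

ECB encrypts each block independently with the same key, so equal ciphertext blocks imply equal plaintext blocks.
C[1] = C[5] = 0b11011001, so P[1] = P[5].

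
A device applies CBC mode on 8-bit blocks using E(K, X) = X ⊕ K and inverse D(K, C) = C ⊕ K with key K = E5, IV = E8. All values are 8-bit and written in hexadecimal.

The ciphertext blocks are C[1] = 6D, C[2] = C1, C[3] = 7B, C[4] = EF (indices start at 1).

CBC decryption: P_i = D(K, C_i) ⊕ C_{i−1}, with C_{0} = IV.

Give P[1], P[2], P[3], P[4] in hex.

P[1] = 60, P[2] = 49, P[3] = 5F, P[4] = 71

P[1]: D(K, 6D) = 88; 88 ⊕ E8 = 60.
P[2]: D(K, C1) = 24; 24 ⊕ 6D = 49.
P[3]: D(K, 7B) = 9E; 9E ⊕ C1 = 5F.
P[4]: D(K, EF) = 0A; 0A ⊕ 7B = 71.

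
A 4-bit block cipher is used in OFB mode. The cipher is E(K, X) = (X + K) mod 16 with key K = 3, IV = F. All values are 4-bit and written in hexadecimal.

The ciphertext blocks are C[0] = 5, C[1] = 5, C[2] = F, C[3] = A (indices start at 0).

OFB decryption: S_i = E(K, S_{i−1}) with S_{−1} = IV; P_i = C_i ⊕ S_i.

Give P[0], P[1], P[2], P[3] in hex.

P[0]: S = E(K, F) = 2; 5 ⊕ 2 = 7.
P[1]: S = E(K, 2) = 5; 5 ⊕ 5 = 0.
P[2]: S = E(K, 5) = 8; F ⊕ 8 = 7.
P[3]: S = E(K, 8) = B; A ⊕ B = 1.

P[0] = 7, P[1] = 0, P[2] = 7, P[3] = 1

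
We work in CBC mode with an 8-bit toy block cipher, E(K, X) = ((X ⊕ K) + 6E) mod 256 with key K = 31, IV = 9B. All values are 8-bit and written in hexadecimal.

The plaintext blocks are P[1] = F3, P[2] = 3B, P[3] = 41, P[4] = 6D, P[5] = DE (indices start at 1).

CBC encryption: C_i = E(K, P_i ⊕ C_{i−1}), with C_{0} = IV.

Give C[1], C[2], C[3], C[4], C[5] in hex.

C[1]: P[1] ⊕ 9B = 68; E(K, 68) = C7.
C[2]: P[2] ⊕ C7 = FC; E(K, FC) = 3B.
C[3]: P[3] ⊕ 3B = 7A; E(K, 7A) = B9.
C[4]: P[4] ⊕ B9 = D4; E(K, D4) = 53.
C[5]: P[5] ⊕ 53 = 8D; E(K, 8D) = 2A.

C[1] = C7, C[2] = 3B, C[3] = B9, C[4] = 53, C[5] = 2A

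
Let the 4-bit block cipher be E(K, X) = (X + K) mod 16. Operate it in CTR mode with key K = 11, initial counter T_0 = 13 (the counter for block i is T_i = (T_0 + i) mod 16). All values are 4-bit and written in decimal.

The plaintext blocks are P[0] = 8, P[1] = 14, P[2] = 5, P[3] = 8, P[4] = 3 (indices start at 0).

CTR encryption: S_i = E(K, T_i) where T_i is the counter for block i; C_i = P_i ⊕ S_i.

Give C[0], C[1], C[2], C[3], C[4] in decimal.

C[0]: T = 13, S = E(K, T) = 8; 8 ⊕ 8 = 0.
C[1]: T = 14, S = E(K, T) = 9; 14 ⊕ 9 = 7.
C[2]: T = 15, S = E(K, T) = 10; 5 ⊕ 10 = 15.
C[3]: T = 0, S = E(K, T) = 11; 8 ⊕ 11 = 3.
C[4]: T = 1, S = E(K, T) = 12; 3 ⊕ 12 = 15.

C[0] = 0, C[1] = 7, C[2] = 15, C[3] = 3, C[4] = 15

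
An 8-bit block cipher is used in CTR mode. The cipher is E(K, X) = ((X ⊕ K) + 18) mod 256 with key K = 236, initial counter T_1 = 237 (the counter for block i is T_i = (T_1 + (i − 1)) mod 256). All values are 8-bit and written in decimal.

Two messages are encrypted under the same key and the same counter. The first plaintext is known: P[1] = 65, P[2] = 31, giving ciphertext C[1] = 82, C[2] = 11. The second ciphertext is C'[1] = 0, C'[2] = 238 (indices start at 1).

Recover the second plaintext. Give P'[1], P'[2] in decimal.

In CTR with a reused counter, both messages share the same keystream S_i, so C_i ⊕ C'_i = P_i ⊕ P'_i and thus P'_i = P_i ⊕ C_i ⊕ C'_i.
P'[1]: 65 ⊕ 82 ⊕ 0 = 19.
P'[2]: 31 ⊕ 11 ⊕ 238 = 250.

P'[1] = 19, P'[2] = 250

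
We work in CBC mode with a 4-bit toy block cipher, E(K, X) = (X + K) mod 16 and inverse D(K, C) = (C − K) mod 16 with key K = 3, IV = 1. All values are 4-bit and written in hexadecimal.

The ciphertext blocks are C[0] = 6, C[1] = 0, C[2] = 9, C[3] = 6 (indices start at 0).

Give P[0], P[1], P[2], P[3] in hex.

P[0] = 2, P[1] = B, P[2] = 6, P[3] = A

CBC decryption: P_i = D(K, C_i) ⊕ C_{i−1}, with C_{−1} = IV.
P[0]: D(K, 6) = 3; 3 ⊕ 1 = 2.
P[1]: D(K, 0) = D; D ⊕ 6 = B.
P[2]: D(K, 9) = 6; 6 ⊕ 0 = 6.
P[3]: D(K, 6) = 3; 3 ⊕ 9 = A.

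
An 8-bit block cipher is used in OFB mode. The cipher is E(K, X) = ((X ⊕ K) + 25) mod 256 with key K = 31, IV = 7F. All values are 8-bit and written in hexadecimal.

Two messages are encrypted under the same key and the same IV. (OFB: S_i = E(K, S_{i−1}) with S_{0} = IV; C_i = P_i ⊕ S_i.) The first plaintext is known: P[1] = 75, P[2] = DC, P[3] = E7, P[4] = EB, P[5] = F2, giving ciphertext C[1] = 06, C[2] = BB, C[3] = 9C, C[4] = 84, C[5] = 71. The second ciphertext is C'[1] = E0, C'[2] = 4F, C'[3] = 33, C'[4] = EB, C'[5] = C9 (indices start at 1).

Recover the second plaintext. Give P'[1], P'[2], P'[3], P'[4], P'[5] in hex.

In OFB with a reused IV, both messages share the same keystream S_i, so C_i ⊕ C'_i = P_i ⊕ P'_i and thus P'_i = P_i ⊕ C_i ⊕ C'_i.
P'[1]: 75 ⊕ 06 ⊕ E0 = 93.
P'[2]: DC ⊕ BB ⊕ 4F = 28.
P'[3]: E7 ⊕ 9C ⊕ 33 = 48.
P'[4]: EB ⊕ 84 ⊕ EB = 84.
P'[5]: F2 ⊕ 71 ⊕ C9 = 4A.

P'[1] = 93, P'[2] = 28, P'[3] = 48, P'[4] = 84, P'[5] = 4A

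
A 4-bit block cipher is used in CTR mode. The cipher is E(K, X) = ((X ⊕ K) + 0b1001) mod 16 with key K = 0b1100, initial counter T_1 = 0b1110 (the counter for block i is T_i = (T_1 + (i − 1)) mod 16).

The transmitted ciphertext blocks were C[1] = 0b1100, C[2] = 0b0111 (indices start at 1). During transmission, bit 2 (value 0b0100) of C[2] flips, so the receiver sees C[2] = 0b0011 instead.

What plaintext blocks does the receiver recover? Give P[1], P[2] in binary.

CTR decryption: S_i = E(K, T_i) where T_i is the counter for block i; P_i = C_i ⊕ S_i.
Only C[2] changed, to 0b0011. In CTR, a change in C_i flips the same bit in P_i only; the keystream is unaffected. Decrypting the received ciphertext:
P[1]: T = 0b1110, S = E(K, T) = 0b1011; 0b1100 ⊕ 0b1011 = 0b0111.
P[2]: T = 0b1111, S = E(K, T) = 0b1100; 0b0011 ⊕ 0b1100 = 0b1111.
Blocks that differ from the original plaintext: P[2].

P[1] = 0b0111, P[2] = 0b1111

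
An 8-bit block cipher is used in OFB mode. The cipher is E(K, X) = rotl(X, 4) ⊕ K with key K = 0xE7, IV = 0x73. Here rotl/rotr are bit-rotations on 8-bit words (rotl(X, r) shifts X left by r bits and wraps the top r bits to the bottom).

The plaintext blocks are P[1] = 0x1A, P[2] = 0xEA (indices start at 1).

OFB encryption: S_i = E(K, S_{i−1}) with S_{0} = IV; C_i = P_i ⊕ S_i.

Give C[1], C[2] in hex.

C[1] = 0xCA, C[2] = 0x00

C[1]: S = E(K, 0x73) = 0xD0; 0x1A ⊕ 0xD0 = 0xCA.
C[2]: S = E(K, 0xD0) = 0xEA; 0xEA ⊕ 0xEA = 0x00.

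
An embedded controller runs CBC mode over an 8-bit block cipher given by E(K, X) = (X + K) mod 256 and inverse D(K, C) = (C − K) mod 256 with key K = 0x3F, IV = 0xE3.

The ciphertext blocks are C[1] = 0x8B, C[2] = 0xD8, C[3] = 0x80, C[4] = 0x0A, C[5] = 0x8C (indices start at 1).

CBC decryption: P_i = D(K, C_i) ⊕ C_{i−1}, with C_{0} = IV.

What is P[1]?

P[1] = 0xAF

P[1]: D(K, 0x8B) = 0x4C; 0x4C ⊕ 0xE3 = 0xAF.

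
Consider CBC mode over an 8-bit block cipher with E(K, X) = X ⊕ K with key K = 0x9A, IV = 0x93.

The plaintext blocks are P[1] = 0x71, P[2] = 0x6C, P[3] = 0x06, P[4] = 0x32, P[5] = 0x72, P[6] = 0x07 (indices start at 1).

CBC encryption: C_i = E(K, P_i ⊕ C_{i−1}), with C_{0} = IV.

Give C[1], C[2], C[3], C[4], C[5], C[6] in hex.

C[1]: P[1] ⊕ 0x93 = 0xE2; E(K, 0xE2) = 0x78.
C[2]: P[2] ⊕ 0x78 = 0x14; E(K, 0x14) = 0x8E.
C[3]: P[3] ⊕ 0x8E = 0x88; E(K, 0x88) = 0x12.
C[4]: P[4] ⊕ 0x12 = 0x20; E(K, 0x20) = 0xBA.
C[5]: P[5] ⊕ 0xBA = 0xC8; E(K, 0xC8) = 0x52.
C[6]: P[6] ⊕ 0x52 = 0x55; E(K, 0x55) = 0xCF.

C[1] = 0x78, C[2] = 0x8E, C[3] = 0x12, C[4] = 0xBA, C[5] = 0x52, C[6] = 0xCF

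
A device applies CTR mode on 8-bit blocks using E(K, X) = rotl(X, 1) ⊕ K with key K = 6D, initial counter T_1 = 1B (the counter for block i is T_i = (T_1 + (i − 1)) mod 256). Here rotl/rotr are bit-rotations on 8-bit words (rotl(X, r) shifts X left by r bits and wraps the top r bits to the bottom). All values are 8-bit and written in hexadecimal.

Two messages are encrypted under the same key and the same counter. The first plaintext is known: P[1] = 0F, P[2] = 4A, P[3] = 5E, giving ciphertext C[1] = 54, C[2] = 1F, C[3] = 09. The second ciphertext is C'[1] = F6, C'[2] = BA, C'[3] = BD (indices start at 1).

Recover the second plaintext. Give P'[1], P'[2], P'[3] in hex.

In CTR with a reused counter, both messages share the same keystream S_i, so C_i ⊕ C'_i = P_i ⊕ P'_i and thus P'_i = P_i ⊕ C_i ⊕ C'_i.
P'[1]: 0F ⊕ 54 ⊕ F6 = AD.
P'[2]: 4A ⊕ 1F ⊕ BA = EF.
P'[3]: 5E ⊕ 09 ⊕ BD = EA.

P'[1] = AD, P'[2] = EF, P'[3] = EA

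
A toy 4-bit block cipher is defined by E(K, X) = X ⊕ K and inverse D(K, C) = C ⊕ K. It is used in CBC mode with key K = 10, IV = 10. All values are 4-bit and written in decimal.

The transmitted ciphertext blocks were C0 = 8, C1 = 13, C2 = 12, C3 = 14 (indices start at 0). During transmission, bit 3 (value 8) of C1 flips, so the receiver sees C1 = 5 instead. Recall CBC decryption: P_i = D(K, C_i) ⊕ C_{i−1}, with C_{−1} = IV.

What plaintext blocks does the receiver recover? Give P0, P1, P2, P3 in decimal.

Only C1 changed, to 5. In CBC, a change in C_i garbles P_i and flips the same bit in P_{i+1}. Decrypting the received ciphertext:
P0: D(K, 8) = 2; 2 ⊕ 10 = 8.
P1: D(K, 5) = 15; 15 ⊕ 8 = 7.
P2: D(K, 12) = 6; 6 ⊕ 5 = 3.
P3: D(K, 14) = 4; 4 ⊕ 12 = 8.
Blocks that differ from the original plaintext: P1, P2.

P0 = 8, P1 = 7, P2 = 3, P3 = 8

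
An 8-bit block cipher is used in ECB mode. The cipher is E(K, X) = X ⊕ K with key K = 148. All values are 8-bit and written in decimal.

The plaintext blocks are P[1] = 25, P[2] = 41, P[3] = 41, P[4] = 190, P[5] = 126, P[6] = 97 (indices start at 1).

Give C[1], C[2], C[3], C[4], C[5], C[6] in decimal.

ECB encryption: C_i = E(K, P_i).
C[1]: E(K, 25) = 141.
C[2]: E(K, 41) = 189.
C[3]: E(K, 41) = 189.
C[4]: E(K, 190) = 42.
C[5]: E(K, 126) = 234.
C[6]: E(K, 97) = 245.

C[1] = 141, C[2] = 189, C[3] = 189, C[4] = 42, C[5] = 234, C[6] = 245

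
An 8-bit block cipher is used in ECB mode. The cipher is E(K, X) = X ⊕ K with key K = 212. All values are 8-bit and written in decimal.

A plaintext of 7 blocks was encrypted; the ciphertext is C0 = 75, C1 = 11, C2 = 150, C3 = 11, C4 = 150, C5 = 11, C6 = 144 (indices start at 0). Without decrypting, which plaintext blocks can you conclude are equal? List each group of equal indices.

ECB encrypts each block independently with the same key, so equal ciphertext blocks imply equal plaintext blocks.
C1 = C3 = C5 = 11, so P1 = P3 = P5.
C2 = C4 = 150, so P2 = P4.

P1 = P3 = P5; P2 = P4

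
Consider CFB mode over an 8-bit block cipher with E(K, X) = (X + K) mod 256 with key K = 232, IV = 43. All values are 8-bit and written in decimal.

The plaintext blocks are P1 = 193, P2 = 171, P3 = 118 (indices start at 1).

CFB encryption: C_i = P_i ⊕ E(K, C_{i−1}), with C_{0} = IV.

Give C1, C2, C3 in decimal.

C1 = 210, C2 = 17, C3 = 143

C1: E(K, 43) = 19; 193 ⊕ 19 = 210.
C2: E(K, 210) = 186; 171 ⊕ 186 = 17.
C3: E(K, 17) = 249; 118 ⊕ 249 = 143.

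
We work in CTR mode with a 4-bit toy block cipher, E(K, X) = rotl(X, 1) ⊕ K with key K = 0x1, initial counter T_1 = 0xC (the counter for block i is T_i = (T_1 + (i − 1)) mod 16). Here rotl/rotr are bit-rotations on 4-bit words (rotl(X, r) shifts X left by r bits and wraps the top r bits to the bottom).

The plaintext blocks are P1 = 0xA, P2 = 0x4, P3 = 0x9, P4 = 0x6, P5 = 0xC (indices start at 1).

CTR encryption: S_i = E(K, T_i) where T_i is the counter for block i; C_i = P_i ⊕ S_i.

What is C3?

C3 = 0x5

C1: T = 0xC, S = E(K, T) = 0x8; 0xA ⊕ 0x8 = 0x2.
C2: T = 0xD, S = E(K, T) = 0xA; 0x4 ⊕ 0xA = 0xE.
C3: T = 0xE, S = E(K, T) = 0xC; 0x9 ⊕ 0xC = 0x5.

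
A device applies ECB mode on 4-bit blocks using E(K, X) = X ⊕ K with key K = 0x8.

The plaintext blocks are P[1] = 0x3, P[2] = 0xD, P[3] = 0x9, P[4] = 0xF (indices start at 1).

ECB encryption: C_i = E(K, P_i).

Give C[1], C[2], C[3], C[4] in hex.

C[1] = 0xB, C[2] = 0x5, C[3] = 0x1, C[4] = 0x7

C[1]: E(K, 0x3) = 0xB.
C[2]: E(K, 0xD) = 0x5.
C[3]: E(K, 0x9) = 0x1.
C[4]: E(K, 0xF) = 0x7.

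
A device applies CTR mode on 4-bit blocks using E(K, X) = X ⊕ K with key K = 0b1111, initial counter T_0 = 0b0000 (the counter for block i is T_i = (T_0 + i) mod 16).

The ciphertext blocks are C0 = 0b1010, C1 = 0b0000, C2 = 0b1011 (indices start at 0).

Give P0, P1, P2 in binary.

CTR decryption: S_i = E(K, T_i) where T_i is the counter for block i; P_i = C_i ⊕ S_i.
P0: T = 0b0000, S = E(K, T) = 0b1111; 0b1010 ⊕ 0b1111 = 0b0101.
P1: T = 0b0001, S = E(K, T) = 0b1110; 0b0000 ⊕ 0b1110 = 0b1110.
P2: T = 0b0010, S = E(K, T) = 0b1101; 0b1011 ⊕ 0b1101 = 0b0110.

P0 = 0b0101, P1 = 0b1110, P2 = 0b0110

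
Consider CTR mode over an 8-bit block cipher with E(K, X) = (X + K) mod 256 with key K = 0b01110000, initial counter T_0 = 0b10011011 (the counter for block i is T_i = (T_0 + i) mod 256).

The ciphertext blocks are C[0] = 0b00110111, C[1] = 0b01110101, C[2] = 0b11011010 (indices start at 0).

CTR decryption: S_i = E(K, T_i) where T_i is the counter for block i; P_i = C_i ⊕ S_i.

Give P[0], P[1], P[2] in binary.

P[0]: T = 0b10011011, S = E(K, T) = 0b00001011; 0b00110111 ⊕ 0b00001011 = 0b00111100.
P[1]: T = 0b10011100, S = E(K, T) = 0b00001100; 0b01110101 ⊕ 0b00001100 = 0b01111001.
P[2]: T = 0b10011101, S = E(K, T) = 0b00001101; 0b11011010 ⊕ 0b00001101 = 0b11010111.

P[0] = 0b00111100, P[1] = 0b01111001, P[2] = 0b11010111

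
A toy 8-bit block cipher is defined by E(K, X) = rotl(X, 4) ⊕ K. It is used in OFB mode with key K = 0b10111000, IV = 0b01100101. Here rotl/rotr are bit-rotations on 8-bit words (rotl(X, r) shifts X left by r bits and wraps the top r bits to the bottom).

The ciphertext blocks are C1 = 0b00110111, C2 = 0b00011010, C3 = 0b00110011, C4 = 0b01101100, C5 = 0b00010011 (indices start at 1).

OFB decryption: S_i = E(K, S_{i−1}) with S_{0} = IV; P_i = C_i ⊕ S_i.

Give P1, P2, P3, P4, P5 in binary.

P1 = 0b11011001, P2 = 0b01001100, P3 = 0b11101110, P4 = 0b00001001, P5 = 0b11111101

P1: S = E(K, 0b01100101) = 0b11101110; 0b00110111 ⊕ 0b11101110 = 0b11011001.
P2: S = E(K, 0b11101110) = 0b01010110; 0b00011010 ⊕ 0b01010110 = 0b01001100.
P3: S = E(K, 0b01010110) = 0b11011101; 0b00110011 ⊕ 0b11011101 = 0b11101110.
P4: S = E(K, 0b11011101) = 0b01100101; 0b01101100 ⊕ 0b01100101 = 0b00001001.
P5: S = E(K, 0b01100101) = 0b11101110; 0b00010011 ⊕ 0b11101110 = 0b11111101.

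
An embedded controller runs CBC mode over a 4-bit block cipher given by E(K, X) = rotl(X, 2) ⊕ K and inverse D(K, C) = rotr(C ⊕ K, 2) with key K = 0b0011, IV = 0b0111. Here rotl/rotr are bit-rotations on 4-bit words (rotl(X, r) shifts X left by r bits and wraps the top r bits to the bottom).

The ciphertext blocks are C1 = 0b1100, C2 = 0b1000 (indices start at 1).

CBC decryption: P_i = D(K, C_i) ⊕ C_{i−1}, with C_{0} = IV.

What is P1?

P1 = 0b1000

P1: D(K, 0b1100) = 0b1111; 0b1111 ⊕ 0b0111 = 0b1000.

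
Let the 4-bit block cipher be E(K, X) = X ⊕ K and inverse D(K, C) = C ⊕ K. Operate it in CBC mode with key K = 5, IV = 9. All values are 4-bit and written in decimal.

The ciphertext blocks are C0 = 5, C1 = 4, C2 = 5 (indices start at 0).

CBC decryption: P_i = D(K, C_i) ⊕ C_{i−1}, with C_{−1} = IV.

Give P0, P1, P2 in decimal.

P0: D(K, 5) = 0; 0 ⊕ 9 = 9.
P1: D(K, 4) = 1; 1 ⊕ 5 = 4.
P2: D(K, 5) = 0; 0 ⊕ 4 = 4.

P0 = 9, P1 = 4, P2 = 4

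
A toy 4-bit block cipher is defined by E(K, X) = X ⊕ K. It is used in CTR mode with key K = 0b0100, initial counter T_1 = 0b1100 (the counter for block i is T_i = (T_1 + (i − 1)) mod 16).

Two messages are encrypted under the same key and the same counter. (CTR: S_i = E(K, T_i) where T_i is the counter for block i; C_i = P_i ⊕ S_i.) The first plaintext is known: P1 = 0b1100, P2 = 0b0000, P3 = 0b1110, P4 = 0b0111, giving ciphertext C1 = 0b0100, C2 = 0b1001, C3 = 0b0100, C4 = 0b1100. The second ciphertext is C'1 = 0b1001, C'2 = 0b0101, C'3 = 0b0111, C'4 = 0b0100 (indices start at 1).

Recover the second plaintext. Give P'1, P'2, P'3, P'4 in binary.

In CTR with a reused counter, both messages share the same keystream S_i, so C_i ⊕ C'_i = P_i ⊕ P'_i and thus P'_i = P_i ⊕ C_i ⊕ C'_i.
P'1: 0b1100 ⊕ 0b0100 ⊕ 0b1001 = 0b0001.
P'2: 0b0000 ⊕ 0b1001 ⊕ 0b0101 = 0b1100.
P'3: 0b1110 ⊕ 0b0100 ⊕ 0b0111 = 0b1101.
P'4: 0b0111 ⊕ 0b1100 ⊕ 0b0100 = 0b1111.

P'1 = 0b0001, P'2 = 0b1100, P'3 = 0b1101, P'4 = 0b1111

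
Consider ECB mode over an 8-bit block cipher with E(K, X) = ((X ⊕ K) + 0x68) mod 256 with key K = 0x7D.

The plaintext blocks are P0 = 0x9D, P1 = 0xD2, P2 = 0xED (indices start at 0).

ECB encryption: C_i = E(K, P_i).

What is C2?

C2: E(K, 0xED) = 0xF8.

C2 = 0xF8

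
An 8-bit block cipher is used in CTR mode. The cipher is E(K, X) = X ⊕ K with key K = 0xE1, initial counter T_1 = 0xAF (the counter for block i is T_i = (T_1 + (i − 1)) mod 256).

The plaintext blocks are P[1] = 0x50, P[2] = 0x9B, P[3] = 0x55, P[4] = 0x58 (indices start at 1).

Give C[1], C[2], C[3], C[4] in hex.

C[1] = 0x1E, C[2] = 0xCA, C[3] = 0x05, C[4] = 0x0B

CTR encryption: S_i = E(K, T_i) where T_i is the counter for block i; C_i = P_i ⊕ S_i.
C[1]: T = 0xAF, S = E(K, T) = 0x4E; 0x50 ⊕ 0x4E = 0x1E.
C[2]: T = 0xB0, S = E(K, T) = 0x51; 0x9B ⊕ 0x51 = 0xCA.
C[3]: T = 0xB1, S = E(K, T) = 0x50; 0x55 ⊕ 0x50 = 0x05.
C[4]: T = 0xB2, S = E(K, T) = 0x53; 0x58 ⊕ 0x53 = 0x0B.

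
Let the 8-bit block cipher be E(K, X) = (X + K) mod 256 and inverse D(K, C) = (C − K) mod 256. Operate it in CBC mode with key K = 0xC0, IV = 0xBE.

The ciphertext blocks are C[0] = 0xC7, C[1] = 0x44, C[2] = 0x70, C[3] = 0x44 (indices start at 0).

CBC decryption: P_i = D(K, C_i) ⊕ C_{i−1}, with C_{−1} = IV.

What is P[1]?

P[1]: D(K, 0x44) = 0x84; 0x84 ⊕ 0xC7 = 0x43.

P[1] = 0x43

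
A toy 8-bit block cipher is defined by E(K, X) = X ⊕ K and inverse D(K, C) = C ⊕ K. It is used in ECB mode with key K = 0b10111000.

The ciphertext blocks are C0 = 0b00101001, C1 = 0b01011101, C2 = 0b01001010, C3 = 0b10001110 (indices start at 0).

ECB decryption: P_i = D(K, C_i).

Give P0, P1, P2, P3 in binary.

P0: D(K, 0b00101001) = 0b10010001.
P1: D(K, 0b01011101) = 0b11100101.
P2: D(K, 0b01001010) = 0b11110010.
P3: D(K, 0b10001110) = 0b00110110.

P0 = 0b10010001, P1 = 0b11100101, P2 = 0b11110010, P3 = 0b00110110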